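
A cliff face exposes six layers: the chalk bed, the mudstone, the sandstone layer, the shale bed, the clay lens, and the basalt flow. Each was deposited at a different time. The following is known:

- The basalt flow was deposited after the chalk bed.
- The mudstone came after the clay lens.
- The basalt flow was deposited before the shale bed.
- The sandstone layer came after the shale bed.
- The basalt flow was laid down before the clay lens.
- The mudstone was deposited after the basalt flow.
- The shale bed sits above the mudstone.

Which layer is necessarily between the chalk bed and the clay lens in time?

Tracing the constraints gives the chalk bed → the basalt flow → the clay lens, so the basalt flow sits after the chalk bed and before the clay lens.
No other layer is forced both after the chalk bed and before the clay lens.

the basalt flow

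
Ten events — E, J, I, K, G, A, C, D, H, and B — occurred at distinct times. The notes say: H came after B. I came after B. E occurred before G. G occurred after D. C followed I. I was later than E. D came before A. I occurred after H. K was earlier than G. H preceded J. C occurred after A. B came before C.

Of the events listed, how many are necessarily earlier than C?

Directly stated before C: A, B, and I.
D reaches C via D → A → C.
E reaches C via E → I → C.
H reaches C via H → I → C.
No chain forces J (or any of the others) ahead of C.
That's A, B, D, E, H, and I — 6 in all.

6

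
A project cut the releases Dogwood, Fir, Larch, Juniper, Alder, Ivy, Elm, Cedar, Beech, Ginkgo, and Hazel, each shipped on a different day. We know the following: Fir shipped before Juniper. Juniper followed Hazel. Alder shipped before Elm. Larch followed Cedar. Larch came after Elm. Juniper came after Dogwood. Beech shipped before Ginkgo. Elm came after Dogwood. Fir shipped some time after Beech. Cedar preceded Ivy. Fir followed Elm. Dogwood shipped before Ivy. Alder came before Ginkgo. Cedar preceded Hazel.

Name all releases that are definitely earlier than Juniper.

Alder, Beech, Cedar, Dogwood, Elm, Fir, Hazel

Directly stated before Juniper: Dogwood, Fir, and Hazel.
Alder reaches Juniper via Alder → Elm → Fir → Juniper.
Beech reaches Juniper via Beech → Fir → Juniper.
Cedar reaches Juniper via Cedar → Hazel → Juniper.
Likewise Elm reaches Juniper by chaining the stated constraints.
No chain forces Ginkgo (or any of the others) ahead of Juniper.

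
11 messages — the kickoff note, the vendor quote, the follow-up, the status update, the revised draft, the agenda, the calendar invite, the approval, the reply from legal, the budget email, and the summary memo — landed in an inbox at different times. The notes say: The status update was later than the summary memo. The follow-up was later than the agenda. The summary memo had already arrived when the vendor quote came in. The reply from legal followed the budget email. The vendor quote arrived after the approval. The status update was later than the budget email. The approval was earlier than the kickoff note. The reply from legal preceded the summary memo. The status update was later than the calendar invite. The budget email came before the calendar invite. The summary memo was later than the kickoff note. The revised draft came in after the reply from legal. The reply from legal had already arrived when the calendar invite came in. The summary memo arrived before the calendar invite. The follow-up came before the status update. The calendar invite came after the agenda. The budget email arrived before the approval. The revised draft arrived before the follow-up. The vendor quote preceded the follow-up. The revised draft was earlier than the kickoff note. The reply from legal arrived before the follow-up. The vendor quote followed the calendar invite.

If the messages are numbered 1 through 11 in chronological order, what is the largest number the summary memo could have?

7

The summary memo must come before the calendar invite, the follow-up, the status update, and the vendor quote — 4 messages forced after it.
Everything else can be placed before the summary memo in some valid order, so the summary memo can sit as late as position 11 − 4 = 7.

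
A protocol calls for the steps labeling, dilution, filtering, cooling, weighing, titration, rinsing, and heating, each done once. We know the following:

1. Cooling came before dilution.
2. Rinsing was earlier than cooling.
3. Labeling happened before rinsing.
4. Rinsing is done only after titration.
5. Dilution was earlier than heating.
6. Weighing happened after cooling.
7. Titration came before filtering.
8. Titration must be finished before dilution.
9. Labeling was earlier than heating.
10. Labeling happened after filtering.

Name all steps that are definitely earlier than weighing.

Directly stated before weighing: cooling.
Filtering reaches weighing via filtering → labeling → rinsing → cooling → weighing.
Labeling reaches weighing via labeling → rinsing → cooling → weighing.
Rinsing reaches weighing via rinsing → cooling → weighing.
Likewise titration reaches weighing by chaining the stated constraints.

cooling, filtering, labeling, rinsing, titration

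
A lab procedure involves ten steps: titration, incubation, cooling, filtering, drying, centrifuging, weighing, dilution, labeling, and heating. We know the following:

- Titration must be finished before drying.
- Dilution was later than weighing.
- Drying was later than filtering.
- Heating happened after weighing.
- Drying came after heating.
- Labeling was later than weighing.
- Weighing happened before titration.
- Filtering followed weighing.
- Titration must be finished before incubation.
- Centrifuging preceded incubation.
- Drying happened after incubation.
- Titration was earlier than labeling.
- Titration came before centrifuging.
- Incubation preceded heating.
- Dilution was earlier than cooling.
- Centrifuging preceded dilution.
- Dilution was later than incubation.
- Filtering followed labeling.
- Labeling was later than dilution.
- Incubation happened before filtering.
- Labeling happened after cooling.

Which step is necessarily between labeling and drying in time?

filtering

Tracing the constraints gives labeling → filtering → drying, so filtering sits after labeling and before drying.
No other step is forced both after labeling and before drying.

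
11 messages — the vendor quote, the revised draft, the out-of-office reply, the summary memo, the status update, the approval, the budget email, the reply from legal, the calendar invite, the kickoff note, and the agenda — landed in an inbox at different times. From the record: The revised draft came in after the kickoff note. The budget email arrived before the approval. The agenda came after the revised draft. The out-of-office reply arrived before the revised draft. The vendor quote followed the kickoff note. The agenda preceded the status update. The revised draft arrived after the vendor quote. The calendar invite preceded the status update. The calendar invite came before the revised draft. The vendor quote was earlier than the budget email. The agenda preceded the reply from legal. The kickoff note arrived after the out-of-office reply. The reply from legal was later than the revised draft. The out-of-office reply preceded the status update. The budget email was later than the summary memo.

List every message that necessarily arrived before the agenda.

Directly stated before the agenda: the revised draft.
The calendar invite reaches the agenda via the calendar invite → the revised draft → the agenda.
The kickoff note reaches the agenda via the kickoff note → the revised draft → the agenda.
The out-of-office reply reaches the agenda via the out-of-office reply → the revised draft → the agenda.
Likewise the vendor quote reaches the agenda by chaining the stated constraints.
No chain forces the summary memo (or any of the others) ahead of the agenda.

the calendar invite, the kickoff note, the out-of-office reply, the revised draft, the vendor quote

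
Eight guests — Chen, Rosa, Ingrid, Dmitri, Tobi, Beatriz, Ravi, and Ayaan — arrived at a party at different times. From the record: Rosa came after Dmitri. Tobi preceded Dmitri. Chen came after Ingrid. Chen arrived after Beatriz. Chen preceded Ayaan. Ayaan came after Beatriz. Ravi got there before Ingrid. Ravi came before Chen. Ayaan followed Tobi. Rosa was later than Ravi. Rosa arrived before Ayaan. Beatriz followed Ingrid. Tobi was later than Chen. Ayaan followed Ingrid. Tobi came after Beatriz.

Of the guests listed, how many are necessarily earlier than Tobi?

4

Directly stated before Tobi: Beatriz and Chen.
Ingrid reaches Tobi via Ingrid → Chen → Tobi.
Ravi reaches Tobi via Ravi → Chen → Tobi.
No chain forces Ayaan (or any of the others) ahead of Tobi.
That's Beatriz, Chen, Ingrid, and Ravi — 4 in all.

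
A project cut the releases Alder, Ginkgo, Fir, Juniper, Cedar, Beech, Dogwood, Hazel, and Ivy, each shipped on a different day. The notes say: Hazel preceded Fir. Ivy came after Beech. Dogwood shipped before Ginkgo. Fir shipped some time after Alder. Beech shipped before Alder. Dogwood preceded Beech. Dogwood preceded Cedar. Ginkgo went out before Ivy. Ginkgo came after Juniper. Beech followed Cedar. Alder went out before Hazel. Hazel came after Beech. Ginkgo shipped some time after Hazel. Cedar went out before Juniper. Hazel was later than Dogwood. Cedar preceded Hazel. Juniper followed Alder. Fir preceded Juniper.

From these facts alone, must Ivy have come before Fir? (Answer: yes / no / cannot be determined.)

Tracing the constraints gives Fir → Juniper → Ginkgo → Ivy, so Fir must come before Ivy.
That means Ivy cannot be before Fir.

no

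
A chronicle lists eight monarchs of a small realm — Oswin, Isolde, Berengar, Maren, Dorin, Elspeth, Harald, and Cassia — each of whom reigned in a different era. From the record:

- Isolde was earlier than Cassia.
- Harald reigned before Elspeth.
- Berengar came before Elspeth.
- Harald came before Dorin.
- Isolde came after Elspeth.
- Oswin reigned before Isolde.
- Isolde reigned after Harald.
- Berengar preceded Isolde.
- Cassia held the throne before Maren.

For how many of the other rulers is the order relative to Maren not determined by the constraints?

1

Forced before Maren: Berengar, Cassia, Elspeth, Harald, Isolde, and Oswin.
That leaves Dorin with no forced order relative to Maren — 1.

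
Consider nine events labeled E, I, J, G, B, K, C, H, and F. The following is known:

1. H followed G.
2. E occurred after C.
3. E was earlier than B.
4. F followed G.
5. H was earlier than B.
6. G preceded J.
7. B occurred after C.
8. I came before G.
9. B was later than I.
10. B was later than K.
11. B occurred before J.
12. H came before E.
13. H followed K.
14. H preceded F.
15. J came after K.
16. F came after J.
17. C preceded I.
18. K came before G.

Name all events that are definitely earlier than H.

Directly stated before H: G and K.
C reaches H via C → I → G → H.
I reaches H via I → G → H.
No chain forces E (or any of the others) ahead of H.

C, G, I, K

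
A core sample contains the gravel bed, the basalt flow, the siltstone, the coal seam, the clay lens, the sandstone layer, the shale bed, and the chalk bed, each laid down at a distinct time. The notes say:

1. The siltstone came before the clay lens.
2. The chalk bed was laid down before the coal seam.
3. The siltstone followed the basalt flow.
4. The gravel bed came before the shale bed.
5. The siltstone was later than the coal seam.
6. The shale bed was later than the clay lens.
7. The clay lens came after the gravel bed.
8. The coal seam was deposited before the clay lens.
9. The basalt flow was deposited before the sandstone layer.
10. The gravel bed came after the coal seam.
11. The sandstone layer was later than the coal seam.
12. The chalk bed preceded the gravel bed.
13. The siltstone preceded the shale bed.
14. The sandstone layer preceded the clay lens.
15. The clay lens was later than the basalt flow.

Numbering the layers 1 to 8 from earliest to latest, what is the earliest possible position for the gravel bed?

The chalk bed and the coal seam must both come before the gravel bed — 2 forced predecessors.
Nothing else is forced ahead of the gravel bed, so its earliest slot is position 2 + 1 = 3.

3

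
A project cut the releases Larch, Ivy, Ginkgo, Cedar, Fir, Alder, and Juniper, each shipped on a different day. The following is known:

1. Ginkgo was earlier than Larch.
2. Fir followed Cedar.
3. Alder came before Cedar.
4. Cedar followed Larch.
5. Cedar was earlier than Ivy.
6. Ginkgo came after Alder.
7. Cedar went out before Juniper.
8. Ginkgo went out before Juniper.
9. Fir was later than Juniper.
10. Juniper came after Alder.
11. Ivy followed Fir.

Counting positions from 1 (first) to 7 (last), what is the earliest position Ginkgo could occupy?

2

Alder must come before Ginkgo — 1 forced predecessor.
Nothing else is forced ahead of Ginkgo, so its earliest slot is position 1 + 1 = 2.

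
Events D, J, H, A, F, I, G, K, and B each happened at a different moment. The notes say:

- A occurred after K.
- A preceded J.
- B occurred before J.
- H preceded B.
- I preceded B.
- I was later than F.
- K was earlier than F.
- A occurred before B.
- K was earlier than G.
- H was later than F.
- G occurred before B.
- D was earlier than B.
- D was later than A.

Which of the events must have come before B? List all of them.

A, D, F, G, H, I, K

Directly stated before B: A, D, G, H, and I.
F reaches B via F → I → B.
K reaches B via K → G → B.
No chain forces J ahead of B.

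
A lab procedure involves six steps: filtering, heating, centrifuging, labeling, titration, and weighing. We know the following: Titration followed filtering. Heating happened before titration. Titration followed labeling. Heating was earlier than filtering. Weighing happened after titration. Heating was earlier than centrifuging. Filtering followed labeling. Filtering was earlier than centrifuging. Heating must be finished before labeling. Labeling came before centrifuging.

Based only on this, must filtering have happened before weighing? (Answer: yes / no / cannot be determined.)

Chain the constraints: filtering → titration → weighing. Each link is directly stated, so filtering comes before weighing.

yes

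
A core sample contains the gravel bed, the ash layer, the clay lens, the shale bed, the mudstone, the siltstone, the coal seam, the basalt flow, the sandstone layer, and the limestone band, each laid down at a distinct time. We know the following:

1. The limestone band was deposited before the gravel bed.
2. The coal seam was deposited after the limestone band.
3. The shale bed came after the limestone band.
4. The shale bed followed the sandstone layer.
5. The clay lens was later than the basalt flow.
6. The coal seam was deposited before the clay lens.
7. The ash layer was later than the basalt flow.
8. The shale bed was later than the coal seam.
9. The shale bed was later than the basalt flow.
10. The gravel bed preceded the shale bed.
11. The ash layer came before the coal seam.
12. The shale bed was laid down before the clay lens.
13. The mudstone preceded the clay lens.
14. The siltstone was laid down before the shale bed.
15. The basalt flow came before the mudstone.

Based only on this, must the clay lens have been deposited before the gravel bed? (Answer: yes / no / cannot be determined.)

no

Tracing the constraints gives the gravel bed → the shale bed → the clay lens, so the gravel bed must come before the clay lens.
That means the clay lens cannot be before the gravel bed.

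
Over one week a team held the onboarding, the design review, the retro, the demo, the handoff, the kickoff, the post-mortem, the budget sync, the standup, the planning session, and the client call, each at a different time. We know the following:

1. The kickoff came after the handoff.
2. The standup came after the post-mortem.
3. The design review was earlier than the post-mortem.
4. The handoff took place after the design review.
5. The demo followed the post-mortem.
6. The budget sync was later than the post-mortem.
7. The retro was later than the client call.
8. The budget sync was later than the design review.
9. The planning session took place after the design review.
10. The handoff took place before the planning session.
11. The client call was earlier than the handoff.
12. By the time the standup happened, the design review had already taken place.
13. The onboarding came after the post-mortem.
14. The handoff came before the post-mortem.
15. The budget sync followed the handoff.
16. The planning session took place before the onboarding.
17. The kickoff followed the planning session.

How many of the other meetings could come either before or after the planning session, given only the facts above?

5

Forced before the planning session: the client call, the design review, and the handoff; forced after the planning session: the kickoff and the onboarding.
That leaves the budget sync, the demo, the post-mortem, the retro, and the standup with no forced order relative to the planning session — 5.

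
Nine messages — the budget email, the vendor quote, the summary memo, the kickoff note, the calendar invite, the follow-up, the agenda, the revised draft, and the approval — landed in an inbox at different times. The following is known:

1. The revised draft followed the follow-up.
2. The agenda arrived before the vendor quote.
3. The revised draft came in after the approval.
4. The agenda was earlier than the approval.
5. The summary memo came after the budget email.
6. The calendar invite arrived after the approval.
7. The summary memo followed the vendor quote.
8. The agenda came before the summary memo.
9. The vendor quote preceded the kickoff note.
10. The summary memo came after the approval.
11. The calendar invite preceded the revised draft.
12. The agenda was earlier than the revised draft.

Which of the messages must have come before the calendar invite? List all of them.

Directly stated before the calendar invite: the approval.
The agenda reaches the calendar invite via the agenda → the approval → the calendar invite.
No chain forces the kickoff note (or any of the others) ahead of the calendar invite.

the agenda, the approval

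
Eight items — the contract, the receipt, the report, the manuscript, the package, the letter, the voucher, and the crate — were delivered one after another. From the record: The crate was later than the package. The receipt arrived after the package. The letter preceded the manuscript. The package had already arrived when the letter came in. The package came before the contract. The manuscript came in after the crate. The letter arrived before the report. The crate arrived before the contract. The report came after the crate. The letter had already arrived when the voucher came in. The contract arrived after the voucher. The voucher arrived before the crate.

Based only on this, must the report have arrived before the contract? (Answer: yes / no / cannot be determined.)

cannot be determined

No chain of stated constraints runs from the report to the contract, and none runs from the contract to the report either.
So the relative order of the report and the contract is not fixed by the given facts.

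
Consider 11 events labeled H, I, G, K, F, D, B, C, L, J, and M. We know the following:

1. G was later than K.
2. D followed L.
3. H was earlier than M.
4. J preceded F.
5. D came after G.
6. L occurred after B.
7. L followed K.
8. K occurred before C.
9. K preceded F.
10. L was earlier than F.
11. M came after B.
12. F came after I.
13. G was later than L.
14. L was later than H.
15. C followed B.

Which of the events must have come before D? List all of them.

B, G, H, K, L

Directly stated before D: G and L.
B reaches D via B → L → D.
H reaches D via H → L → D.
K reaches D via K → G → D.
No chain forces I (or any of the others) ahead of D.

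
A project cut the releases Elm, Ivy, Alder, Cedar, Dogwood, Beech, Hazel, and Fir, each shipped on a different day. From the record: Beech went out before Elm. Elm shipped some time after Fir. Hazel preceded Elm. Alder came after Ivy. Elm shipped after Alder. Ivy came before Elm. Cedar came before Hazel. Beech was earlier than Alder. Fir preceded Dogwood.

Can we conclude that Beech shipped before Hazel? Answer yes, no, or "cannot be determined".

No chain of stated constraints runs from Beech to Hazel, and none runs from Hazel to Beech either.
So the relative order of Beech and Hazel is not fixed by the given facts.

cannot be determined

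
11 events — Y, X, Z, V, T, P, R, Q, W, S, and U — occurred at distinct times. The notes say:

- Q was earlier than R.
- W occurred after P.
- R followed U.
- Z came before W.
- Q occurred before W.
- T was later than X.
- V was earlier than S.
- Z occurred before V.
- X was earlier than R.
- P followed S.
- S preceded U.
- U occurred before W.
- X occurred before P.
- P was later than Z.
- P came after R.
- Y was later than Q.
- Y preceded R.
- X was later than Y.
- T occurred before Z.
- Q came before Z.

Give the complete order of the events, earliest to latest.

The constraints fix every adjacent pair, so only one ordering works:
Q → Y → X → T → Z → V → S → U → R → P → W.

Q, Y, X, T, Z, V, S, U, R, P, W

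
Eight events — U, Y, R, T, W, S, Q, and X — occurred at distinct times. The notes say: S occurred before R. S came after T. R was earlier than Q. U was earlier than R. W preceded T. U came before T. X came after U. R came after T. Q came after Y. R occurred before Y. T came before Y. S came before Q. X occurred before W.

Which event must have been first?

U

U has a chain of constraints placing it before every other event, so U must be first.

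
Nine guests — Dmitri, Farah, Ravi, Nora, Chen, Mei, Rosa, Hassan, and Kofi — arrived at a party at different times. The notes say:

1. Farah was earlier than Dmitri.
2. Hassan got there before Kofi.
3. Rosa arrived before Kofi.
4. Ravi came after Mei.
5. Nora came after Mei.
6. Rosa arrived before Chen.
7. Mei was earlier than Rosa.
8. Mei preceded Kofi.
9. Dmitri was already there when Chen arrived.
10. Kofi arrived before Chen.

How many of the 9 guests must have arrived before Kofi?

3

Directly stated before Kofi: Hassan, Mei, and Rosa.
No chain forces Farah (or any of the others) ahead of Kofi.
That's Hassan, Mei, and Rosa — 3 in all.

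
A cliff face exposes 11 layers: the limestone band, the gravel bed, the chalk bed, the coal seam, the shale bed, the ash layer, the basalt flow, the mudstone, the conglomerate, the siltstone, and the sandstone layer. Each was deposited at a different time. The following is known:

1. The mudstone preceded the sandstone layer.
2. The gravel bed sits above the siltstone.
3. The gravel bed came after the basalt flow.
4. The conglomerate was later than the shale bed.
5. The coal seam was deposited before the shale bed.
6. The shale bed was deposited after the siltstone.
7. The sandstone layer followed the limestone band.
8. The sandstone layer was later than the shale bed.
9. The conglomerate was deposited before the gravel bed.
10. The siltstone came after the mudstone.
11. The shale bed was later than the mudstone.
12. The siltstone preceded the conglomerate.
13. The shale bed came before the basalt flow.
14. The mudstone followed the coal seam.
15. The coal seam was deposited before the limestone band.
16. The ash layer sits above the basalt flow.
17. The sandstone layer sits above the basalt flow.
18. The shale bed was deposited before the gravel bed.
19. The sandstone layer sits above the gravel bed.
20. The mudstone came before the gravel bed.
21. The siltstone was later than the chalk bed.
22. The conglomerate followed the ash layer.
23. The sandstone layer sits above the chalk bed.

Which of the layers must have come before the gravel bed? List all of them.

Directly stated before the gravel bed: the basalt flow, the conglomerate, the mudstone, the shale bed, and the siltstone.
The ash layer reaches the gravel bed via the ash layer → the conglomerate → the gravel bed.
The chalk bed reaches the gravel bed via the chalk bed → the siltstone → the gravel bed.
The coal seam reaches the gravel bed via the coal seam → the mudstone → the gravel bed.
No chain forces the limestone band (or any of the others) ahead of the gravel bed.

the ash layer, the basalt flow, the chalk bed, the coal seam, the conglomerate, the mudstone, the shale bed, the siltstone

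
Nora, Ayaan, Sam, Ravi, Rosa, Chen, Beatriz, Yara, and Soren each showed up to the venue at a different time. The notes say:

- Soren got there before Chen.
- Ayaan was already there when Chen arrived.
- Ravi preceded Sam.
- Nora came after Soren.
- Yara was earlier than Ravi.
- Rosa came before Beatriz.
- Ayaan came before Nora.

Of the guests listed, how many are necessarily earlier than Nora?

2

Directly stated before Nora: Ayaan and Soren.
No chain forces Ravi (or any of the others) ahead of Nora.
That's Ayaan and Soren — 2 in all.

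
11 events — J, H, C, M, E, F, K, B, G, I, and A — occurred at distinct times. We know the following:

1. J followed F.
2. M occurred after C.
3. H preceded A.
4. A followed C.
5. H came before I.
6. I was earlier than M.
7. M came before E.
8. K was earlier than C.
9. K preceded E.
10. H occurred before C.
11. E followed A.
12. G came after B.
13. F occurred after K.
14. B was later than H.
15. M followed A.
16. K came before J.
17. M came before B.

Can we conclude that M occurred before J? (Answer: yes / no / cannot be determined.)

cannot be determined

No chain of stated constraints runs from M to J, and none runs from J to M either.
So the relative order of M and J is not fixed by the given facts.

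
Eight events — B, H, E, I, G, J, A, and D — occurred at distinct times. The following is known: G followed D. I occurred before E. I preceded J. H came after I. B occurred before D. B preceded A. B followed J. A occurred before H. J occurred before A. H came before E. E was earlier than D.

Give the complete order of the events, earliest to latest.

The constraints fix every adjacent pair, so only one ordering works:
I → J → B → A → H → E → D → G.

I, J, B, A, H, E, D, G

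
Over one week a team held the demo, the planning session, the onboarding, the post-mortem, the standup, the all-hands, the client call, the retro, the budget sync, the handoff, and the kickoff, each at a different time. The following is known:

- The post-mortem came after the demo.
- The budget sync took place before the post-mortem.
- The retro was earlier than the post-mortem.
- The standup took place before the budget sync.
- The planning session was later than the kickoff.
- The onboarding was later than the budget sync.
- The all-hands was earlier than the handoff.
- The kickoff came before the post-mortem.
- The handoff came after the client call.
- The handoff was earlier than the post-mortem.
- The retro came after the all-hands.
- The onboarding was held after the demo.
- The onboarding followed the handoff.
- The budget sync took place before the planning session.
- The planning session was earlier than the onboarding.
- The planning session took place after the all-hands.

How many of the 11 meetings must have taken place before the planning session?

Directly stated before the planning session: the all-hands, the budget sync, and the kickoff.
The standup reaches the planning session via the standup → the budget sync → the planning session.
That's the all-hands, the budget sync, the kickoff, and the standup — 4 in all.

4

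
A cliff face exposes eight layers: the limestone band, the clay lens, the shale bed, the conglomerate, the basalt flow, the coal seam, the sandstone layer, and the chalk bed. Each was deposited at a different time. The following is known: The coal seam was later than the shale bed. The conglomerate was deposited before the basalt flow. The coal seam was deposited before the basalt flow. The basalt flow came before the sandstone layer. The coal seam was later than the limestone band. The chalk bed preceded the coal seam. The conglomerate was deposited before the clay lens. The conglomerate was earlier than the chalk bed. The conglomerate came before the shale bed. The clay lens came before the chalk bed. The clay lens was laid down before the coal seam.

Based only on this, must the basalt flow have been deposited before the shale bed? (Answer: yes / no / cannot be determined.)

Tracing the constraints gives the shale bed → the coal seam → the basalt flow, so the shale bed must come before the basalt flow.
That means the basalt flow cannot be before the shale bed.

no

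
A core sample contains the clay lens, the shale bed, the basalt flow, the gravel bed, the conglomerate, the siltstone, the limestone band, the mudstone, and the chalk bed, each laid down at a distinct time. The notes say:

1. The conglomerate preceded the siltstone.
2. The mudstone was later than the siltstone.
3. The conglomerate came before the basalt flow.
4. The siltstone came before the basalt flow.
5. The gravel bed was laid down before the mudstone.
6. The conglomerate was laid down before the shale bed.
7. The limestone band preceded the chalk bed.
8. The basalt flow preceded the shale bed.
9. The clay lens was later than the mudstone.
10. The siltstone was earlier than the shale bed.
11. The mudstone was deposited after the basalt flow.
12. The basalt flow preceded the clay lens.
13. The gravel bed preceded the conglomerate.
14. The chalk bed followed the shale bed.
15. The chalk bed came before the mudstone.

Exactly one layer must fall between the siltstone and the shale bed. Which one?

the basalt flow

Tracing the constraints gives the siltstone → the basalt flow → the shale bed, so the basalt flow sits after the siltstone and before the shale bed.
No other layer is forced both after the siltstone and before the shale bed.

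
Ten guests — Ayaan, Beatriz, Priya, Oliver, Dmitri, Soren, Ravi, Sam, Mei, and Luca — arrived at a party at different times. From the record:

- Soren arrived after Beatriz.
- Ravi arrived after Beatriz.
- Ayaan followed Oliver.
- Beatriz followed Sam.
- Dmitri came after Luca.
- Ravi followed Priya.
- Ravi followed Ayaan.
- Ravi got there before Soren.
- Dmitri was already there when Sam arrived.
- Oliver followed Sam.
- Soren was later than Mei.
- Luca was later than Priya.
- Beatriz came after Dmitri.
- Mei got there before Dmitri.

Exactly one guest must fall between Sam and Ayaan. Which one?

Oliver

Tracing the constraints gives Sam → Oliver → Ayaan, so Oliver sits after Sam and before Ayaan.
No other guest is forced both after Sam and before Ayaan.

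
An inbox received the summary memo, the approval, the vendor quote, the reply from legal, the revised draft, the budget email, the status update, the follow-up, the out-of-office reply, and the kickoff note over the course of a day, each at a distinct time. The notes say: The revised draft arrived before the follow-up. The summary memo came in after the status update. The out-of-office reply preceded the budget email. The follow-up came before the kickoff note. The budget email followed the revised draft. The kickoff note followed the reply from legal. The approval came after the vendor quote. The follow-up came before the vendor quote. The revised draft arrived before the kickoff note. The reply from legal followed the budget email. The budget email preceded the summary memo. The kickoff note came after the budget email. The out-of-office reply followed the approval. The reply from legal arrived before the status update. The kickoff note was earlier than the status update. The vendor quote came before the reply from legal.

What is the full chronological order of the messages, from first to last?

The constraints fix every adjacent pair, so only one ordering works:
the revised draft → the follow-up → the vendor quote → the approval → the out-of-office reply → the budget email → the reply from legal → the kickoff note → the status update → the summary memo.

the revised draft, the follow-up, the vendor quote, the approval, the out-of-office reply, the budget email, the reply from legal, the kickoff note, the status update, the summary memo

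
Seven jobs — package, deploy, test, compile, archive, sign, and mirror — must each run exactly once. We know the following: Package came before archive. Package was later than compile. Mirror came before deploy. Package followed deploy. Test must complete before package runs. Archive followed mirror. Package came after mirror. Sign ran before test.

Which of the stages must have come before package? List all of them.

compile, deploy, mirror, sign, test

Directly stated before package: compile, deploy, mirror, and test.
Sign reaches package via sign → test → package.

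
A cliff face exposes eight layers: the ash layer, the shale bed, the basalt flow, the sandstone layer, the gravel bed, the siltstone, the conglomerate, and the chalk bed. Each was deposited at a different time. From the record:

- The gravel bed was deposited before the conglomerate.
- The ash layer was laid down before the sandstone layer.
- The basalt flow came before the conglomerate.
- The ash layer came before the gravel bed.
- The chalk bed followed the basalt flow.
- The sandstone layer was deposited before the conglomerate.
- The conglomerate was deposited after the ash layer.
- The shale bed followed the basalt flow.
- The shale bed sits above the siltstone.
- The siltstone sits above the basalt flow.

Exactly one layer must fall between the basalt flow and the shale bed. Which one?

Tracing the constraints gives the basalt flow → the siltstone → the shale bed, so the siltstone sits after the basalt flow and before the shale bed.
No other layer is forced both after the basalt flow and before the shale bed.

the siltstone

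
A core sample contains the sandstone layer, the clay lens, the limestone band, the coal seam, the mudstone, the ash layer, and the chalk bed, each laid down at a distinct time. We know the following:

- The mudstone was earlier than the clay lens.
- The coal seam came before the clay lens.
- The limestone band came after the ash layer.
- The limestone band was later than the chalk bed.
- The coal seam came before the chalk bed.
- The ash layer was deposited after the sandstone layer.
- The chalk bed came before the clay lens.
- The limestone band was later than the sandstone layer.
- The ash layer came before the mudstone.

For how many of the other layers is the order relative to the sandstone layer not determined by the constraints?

Forced after the sandstone layer: the ash layer, the clay lens, the limestone band, and the mudstone.
That leaves the chalk bed and the coal seam with no forced order relative to the sandstone layer — 2.

2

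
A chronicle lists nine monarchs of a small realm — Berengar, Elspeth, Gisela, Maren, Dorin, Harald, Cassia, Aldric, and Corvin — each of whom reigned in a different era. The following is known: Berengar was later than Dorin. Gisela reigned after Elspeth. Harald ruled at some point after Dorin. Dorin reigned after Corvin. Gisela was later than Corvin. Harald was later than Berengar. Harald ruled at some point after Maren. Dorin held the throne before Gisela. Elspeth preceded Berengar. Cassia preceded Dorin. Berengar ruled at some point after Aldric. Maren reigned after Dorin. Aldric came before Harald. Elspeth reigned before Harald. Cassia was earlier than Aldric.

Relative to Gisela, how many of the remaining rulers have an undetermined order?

Forced before Gisela: Cassia, Corvin, Dorin, and Elspeth.
That leaves Aldric, Berengar, Harald, and Maren with no forced order relative to Gisela — 4.

4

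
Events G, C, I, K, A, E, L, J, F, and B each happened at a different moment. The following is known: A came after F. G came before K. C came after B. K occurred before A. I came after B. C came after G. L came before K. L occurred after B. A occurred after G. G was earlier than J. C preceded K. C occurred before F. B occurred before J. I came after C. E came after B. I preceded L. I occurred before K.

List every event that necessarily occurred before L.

Directly stated before L: B and I.
C reaches L via C → I → L.
G reaches L via G → C → I → L.

B, C, G, I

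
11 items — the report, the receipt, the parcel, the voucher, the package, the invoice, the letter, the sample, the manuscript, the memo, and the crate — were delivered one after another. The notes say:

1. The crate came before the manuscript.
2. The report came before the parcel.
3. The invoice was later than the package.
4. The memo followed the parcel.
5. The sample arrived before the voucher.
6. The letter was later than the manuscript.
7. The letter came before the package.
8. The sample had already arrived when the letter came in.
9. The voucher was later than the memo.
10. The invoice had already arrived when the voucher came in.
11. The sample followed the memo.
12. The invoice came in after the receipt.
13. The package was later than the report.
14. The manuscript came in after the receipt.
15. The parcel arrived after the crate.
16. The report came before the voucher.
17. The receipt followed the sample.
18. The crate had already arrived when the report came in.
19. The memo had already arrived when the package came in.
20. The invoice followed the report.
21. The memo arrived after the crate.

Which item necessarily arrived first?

the crate

The crate has a chain of constraints placing it before every other item, so the crate must be first.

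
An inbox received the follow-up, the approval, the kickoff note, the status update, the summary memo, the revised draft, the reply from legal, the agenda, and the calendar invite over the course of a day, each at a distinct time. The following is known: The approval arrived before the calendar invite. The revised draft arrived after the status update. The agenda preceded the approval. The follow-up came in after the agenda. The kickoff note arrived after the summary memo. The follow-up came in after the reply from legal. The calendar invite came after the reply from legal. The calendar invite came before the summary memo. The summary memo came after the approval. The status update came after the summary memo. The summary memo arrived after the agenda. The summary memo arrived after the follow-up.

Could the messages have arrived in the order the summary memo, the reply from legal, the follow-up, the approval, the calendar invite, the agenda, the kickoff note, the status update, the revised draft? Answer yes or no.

no

The constraints require the approval before the summary memo, but in the proposed sequence the summary memo appears ahead of the approval. That one violation is enough.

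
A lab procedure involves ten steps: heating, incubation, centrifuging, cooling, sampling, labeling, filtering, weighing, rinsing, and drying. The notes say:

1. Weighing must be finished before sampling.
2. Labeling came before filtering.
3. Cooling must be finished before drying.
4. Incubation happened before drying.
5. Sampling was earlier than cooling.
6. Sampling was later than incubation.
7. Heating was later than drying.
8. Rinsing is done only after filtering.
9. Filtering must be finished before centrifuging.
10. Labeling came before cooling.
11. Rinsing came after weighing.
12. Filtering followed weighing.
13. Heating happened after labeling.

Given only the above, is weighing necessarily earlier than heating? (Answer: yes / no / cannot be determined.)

Chain the constraints: weighing → sampling → cooling → drying → heating. Each link is directly stated, so weighing comes before heating.

yes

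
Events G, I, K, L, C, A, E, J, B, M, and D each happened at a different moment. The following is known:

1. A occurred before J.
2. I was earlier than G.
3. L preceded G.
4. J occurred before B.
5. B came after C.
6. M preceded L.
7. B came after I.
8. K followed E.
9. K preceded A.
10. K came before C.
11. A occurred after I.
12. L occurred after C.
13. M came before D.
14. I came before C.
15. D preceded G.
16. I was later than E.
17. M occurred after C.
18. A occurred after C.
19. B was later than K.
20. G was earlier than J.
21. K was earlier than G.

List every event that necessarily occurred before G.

C, D, E, I, K, L, M

Directly stated before G: D, I, K, and L.
C reaches G via C → L → G.
E reaches G via E → I → G.
M reaches G via M → L → G.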